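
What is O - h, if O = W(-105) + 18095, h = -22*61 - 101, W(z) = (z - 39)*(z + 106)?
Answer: 19394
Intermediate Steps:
W(z) = (-39 + z)*(106 + z)
h = -1443 (h = -1342 - 101 = -1443)
O = 17951 (O = (-4134 + (-105)**2 + 67*(-105)) + 18095 = (-4134 + 11025 - 7035) + 18095 = -144 + 18095 = 17951)
O - h = 17951 - 1*(-1443) = 17951 + 1443 = 19394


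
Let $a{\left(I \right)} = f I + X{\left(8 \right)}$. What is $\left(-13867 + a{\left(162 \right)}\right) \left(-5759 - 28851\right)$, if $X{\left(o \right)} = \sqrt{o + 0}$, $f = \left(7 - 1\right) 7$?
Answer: $244450430 - 69220 \sqrt{2} \approx 2.4435 \cdot 10^{8}$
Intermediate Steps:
$f = 42$ ($f = 6 \cdot 7 = 42$)
$X{\left(o \right)} = \sqrt{o}$
$a{\left(I \right)} = 2 \sqrt{2} + 42 I$ ($a{\left(I \right)} = 42 I + \sqrt{8} = 42 I + 2 \sqrt{2} = 2 \sqrt{2} + 42 I$)
$\left(-13867 + a{\left(162 \right)}\right) \left(-5759 - 28851\right) = \left(-13867 + \left(2 \sqrt{2} + 42 \cdot 162\right)\right) \left(-5759 - 28851\right) = \left(-13867 + \left(2 \sqrt{2} + 6804\right)\right) \left(-34610\right) = \left(-13867 + \left(6804 + 2 \sqrt{2}\right)\right) \left(-34610\right) = \left(-7063 + 2 \sqrt{2}\right) \left(-34610\right) = 244450430 - 69220 \sqrt{2}$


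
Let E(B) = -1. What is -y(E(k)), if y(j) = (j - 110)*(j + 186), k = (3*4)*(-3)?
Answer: 20535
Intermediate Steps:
k = -36 (k = 12*(-3) = -36)
y(j) = (-110 + j)*(186 + j)
-y(E(k)) = -(-20460 + (-1)² + 76*(-1)) = -(-20460 + 1 - 76) = -1*(-20535) = 20535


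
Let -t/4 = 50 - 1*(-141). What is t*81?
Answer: -61884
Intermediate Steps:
t = -764 (t = -4*(50 - 1*(-141)) = -4*(50 + 141) = -4*191 = -764)
t*81 = -764*81 = -61884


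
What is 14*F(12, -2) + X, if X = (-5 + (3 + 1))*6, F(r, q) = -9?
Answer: -132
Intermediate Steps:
X = -6 (X = (-5 + 4)*6 = -1*6 = -6)
14*F(12, -2) + X = 14*(-9) - 6 = -126 - 6 = -132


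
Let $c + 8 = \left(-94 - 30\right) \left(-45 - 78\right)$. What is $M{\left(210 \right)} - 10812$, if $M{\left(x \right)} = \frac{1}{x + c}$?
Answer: $- \frac{167088647}{15454} \approx -10812.0$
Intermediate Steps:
$c = 15244$ ($c = -8 + \left(-94 - 30\right) \left(-45 - 78\right) = -8 - -15252 = -8 + 15252 = 15244$)
$M{\left(x \right)} = \frac{1}{15244 + x}$ ($M{\left(x \right)} = \frac{1}{x + 15244} = \frac{1}{15244 + x}$)
$M{\left(210 \right)} - 10812 = \frac{1}{15244 + 210} - 10812 = \frac{1}{15454} - 10812 = - \frac{167088647}{15454}$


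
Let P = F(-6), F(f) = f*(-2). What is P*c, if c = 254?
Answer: 3048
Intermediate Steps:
F(f) = -2*f
P = 12 (P = -2*(-6) = 12)
P*c = 12*254 = 3048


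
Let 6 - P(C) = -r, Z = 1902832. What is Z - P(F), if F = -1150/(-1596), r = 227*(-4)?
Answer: 1903734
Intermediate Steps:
r = -908
F = 575/798 (F = -1150*(-1/1596) = 575/798 ≈ 0.72055)
P(C) = -902 (P(C) = 6 - (-1)*(-908) = 6 - 1*908 = 6 - 908 = -902)
Z - P(F) = 1902832 - 1*(-902) = 1902832 + 902 = 1903734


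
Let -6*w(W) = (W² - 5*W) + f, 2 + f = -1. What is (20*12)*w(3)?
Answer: 360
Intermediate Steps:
f = -3 (f = -2 - 1 = -3)
w(W) = ½ - W²/6 + 5*W/6 (w(W) = -((W² - 5*W) - 3)/6 = -(-3 + W² - 5*W)/6 = ½ - W²/6 + 5*W/6)
(20*12)*w(3) = (20*12)*(½ - ⅙*3² + (⅚)*3) = 240*(½ - ⅙*9 + 5/2) = 240*(½ - 3/2 + 5/2) = 240*(3/2) = 360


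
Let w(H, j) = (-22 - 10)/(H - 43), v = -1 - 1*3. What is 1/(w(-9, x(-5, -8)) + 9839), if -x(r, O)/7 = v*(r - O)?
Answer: 13/127915 ≈ 0.00010163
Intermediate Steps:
v = -4 (v = -1 - 3 = -4)
x(r, O) = -28*O + 28*r (x(r, O) = -(-28)*(r - O) = -7*(-4*r + 4*O) = -28*O + 28*r)
w(H, j) = -32/(-43 + H)
1/(w(-9, x(-5, -8)) + 9839) = 1/(-32/(-43 - 9) + 9839) = 1/(-32/(-52) + 9839) = 1/(-32*(-1/52) + 9839) = 1/(8/13 + 9839) = 1/(127915/13) = 13/127915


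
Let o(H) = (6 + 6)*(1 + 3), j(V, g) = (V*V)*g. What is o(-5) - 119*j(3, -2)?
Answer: 2190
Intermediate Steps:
j(V, g) = g*V² (j(V, g) = V²*g = g*V²)
o(H) = 48 (o(H) = 12*4 = 48)
o(-5) - 119*j(3, -2) = 48 - (-238)*3² = 48 - (-238)*9 = 48 - 119*(-18) = 48 + 2142 = 2190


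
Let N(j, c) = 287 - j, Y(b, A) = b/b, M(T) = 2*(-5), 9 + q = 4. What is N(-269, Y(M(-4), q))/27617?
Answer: 556/27617 ≈ 0.020133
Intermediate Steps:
q = -5 (q = -9 + 4 = -5)
M(T) = -10
Y(b, A) = 1
N(-269, Y(M(-4), q))/27617 = (287 - 1*(-269))/27617 = (287 + 269)*(1/27617) = 556*(1/27617) = 556/27617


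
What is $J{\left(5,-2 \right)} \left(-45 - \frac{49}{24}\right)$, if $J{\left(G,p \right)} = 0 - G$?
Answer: $\frac{5645}{24} \approx 235.21$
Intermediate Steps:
$J{\left(G,p \right)} = - G$
$J{\left(5,-2 \right)} \left(-45 - \frac{49}{24}\right) = \left(-1\right) 5 \left(-45 - \frac{49}{24}\right) = - 5 \left(-45 - \frac{49}{24}\right) = \left(-5\right) \left(- \frac{1129}{24}\right) = \frac{5645}{24}$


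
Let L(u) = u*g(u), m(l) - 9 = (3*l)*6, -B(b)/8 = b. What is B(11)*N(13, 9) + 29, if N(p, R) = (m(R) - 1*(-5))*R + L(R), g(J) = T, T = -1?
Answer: -138571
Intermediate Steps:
g(J) = -1
B(b) = -8*b
m(l) = 9 + 18*l (m(l) = 9 + (3*l)*6 = 9 + 18*l)
L(u) = -u (L(u) = u*(-1) = -u)
N(p, R) = -R + R*(14 + 18*R) (N(p, R) = ((9 + 18*R) - 1*(-5))*R - R = ((9 + 18*R) + 5)*R - R = (14 + 18*R)*R - R = R*(14 + 18*R) - R = -R + R*(14 + 18*R))
B(11)*N(13, 9) + 29 = (-8*11)*(9*(13 + 18*9)) + 29 = -792*(13 + 162) + 29 = -792*175 + 29 = -88*1575 + 29 = -138600 + 29 = -138571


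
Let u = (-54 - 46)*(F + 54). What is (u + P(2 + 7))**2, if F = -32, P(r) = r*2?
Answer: 4761124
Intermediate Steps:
P(r) = 2*r
u = -2200 (u = (-54 - 46)*(-32 + 54) = -100*22 = -2200)
(u + P(2 + 7))**2 = (-2200 + 2*(2 + 7))**2 = (-2200 + 2*9)**2 = (-2200 + 18)**2 = (-2182)**2 = 4761124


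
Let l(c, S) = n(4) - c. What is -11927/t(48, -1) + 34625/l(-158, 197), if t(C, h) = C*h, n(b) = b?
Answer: 599029/1296 ≈ 462.21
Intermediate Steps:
l(c, S) = 4 - c
-11927/t(48, -1) + 34625/l(-158, 197) = -11927/(48*(-1)) + 34625/(4 - 1*(-158)) = -11927/(-48) + 34625/(4 + 158) = -11927*(-1/48) + 34625/162 = 11927/48 + 34625*(1/162) = 11927/48 + 34625/162 = 599029/1296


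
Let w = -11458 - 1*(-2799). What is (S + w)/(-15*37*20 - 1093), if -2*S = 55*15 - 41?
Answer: 9051/12193 ≈ 0.74231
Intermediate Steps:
w = -8659 (w = -11458 + 2799 = -8659)
S = -392 (S = -(55*15 - 41)/2 = -(825 - 41)/2 = -½*784 = -392)
(S + w)/(-15*37*20 - 1093) = (-392 - 8659)/(-15*37*20 - 1093) = -9051/(-555*20 - 1093) = -9051/(-11100 - 1093) = -9051/(-12193) = -9051*(-1/12193) = 9051/12193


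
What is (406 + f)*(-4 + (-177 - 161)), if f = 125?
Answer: -181602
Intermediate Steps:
(406 + f)*(-4 + (-177 - 161)) = (406 + 125)*(-4 + (-177 - 161)) = 531*(-4 - 338) = 531*(-342) = -181602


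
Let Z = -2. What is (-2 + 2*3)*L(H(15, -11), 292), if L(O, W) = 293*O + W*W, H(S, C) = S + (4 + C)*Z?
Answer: 375044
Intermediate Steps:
H(S, C) = -8 + S - 2*C (H(S, C) = S + (4 + C)*(-2) = S + (-8 - 2*C) = -8 + S - 2*C)
L(O, W) = W² + 293*O (L(O, W) = 293*O + W² = W² + 293*O)
(-2 + 2*3)*L(H(15, -11), 292) = (-2 + 2*3)*(292² + 293*(-8 + 15 - 2*(-11))) = (-2 + 6)*(85264 + 293*(-8 + 15 + 22)) = 4*(85264 + 293*29) = 4*(85264 + 8497) = 4*93761 = 375044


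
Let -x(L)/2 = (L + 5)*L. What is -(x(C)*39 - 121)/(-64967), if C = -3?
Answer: 347/64967 ≈ 0.0053412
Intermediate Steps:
x(L) = -2*L*(5 + L) (x(L) = -2*(L + 5)*L = -2*(5 + L)*L = -2*L*(5 + L))
-(x(C)*39 - 121)/(-64967) = -(-2*(-3)*(5 - 3)*39 - 121)/(-64967) = -(-2*(-3)*2*39 - 121)*(-1)/64967 = -(12*39 - 121)*(-1)/64967 = -(468 - 121)*(-1)/64967 = -347*(-1)/64967 = -1*(-347/64967) = 347/64967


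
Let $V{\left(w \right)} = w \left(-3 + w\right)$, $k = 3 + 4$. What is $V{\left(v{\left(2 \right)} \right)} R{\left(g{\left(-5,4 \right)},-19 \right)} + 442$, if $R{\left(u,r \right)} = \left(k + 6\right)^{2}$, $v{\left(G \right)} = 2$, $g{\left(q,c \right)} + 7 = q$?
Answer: $104$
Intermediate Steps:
$g{\left(q,c \right)} = -7 + q$
$k = 7$
$R{\left(u,r \right)} = 169$ ($R{\left(u,r \right)} = \left(7 + 6\right)^{2} = 13^{2} = 169$)
$V{\left(v{\left(2 \right)} \right)} R{\left(g{\left(-5,4 \right)},-19 \right)} + 442 = 2 \left(-3 + 2\right) 169 + 442 = 2 \left(-1\right) 169 + 442 = \left(-2\right) 169 + 442 = -338 + 442 = 104$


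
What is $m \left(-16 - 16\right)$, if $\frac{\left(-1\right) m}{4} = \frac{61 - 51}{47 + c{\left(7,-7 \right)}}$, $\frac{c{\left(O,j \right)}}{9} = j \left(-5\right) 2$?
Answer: $\frac{1280}{677} \approx 1.8907$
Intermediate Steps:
$c{\left(O,j \right)} = - 90 j$ ($c{\left(O,j \right)} = 9 j \left(-5\right) 2 = 9 - 5 j 2 = 9 \left(- 10 j\right) = - 90 j$)
$m = - \frac{40}{677}$ ($m = - 4 \frac{61 - 51}{47 - -630} = - 4 \frac{10}{47 + 630} = - 4 \cdot \frac{10}{677} = - 4 \cdot 10 \cdot \frac{1}{677} = \left(-4\right) \frac{10}{677} = - \frac{40}{677} \approx -0.059084$)
$m \left(-16 - 16\right) = - \frac{40 \left(-16 - 16\right)}{677} = \left(- \frac{40}{677}\right) \left(-32\right) = \frac{1280}{677}$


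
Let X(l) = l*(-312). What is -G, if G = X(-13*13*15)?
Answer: -790920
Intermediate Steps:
X(l) = -312*l
G = 790920 (G = -312*(-13*13)*15 = -(-52728)*15 = -312*(-2535) = 790920)
-G = -1*790920 = -790920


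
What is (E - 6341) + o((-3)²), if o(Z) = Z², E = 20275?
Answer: 14015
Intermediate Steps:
(E - 6341) + o((-3)²) = (20275 - 6341) + ((-3)²)² = 13934 + 9² = 13934 + 81 = 14015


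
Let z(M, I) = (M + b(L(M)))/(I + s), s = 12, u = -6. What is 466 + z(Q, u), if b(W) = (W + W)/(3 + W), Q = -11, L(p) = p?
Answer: 3717/8 ≈ 464.63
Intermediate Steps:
b(W) = 2*W/(3 + W) (b(W) = (2*W)/(3 + W) = 2*W/(3 + W))
z(M, I) = (M + 2*M/(3 + M))/(12 + I) (z(M, I) = (M + 2*M/(3 + M))/(I + 12) = (M + 2*M/(3 + M))/(12 + I))
466 + z(Q, u) = 466 - 11*(5 - 11)/((3 - 11)*(12 - 6)) = 466 - 11*(-6)/(-8*6) = 466 - 11*(-⅛)*⅙*(-6) = 466 - 11/8 = 3717/8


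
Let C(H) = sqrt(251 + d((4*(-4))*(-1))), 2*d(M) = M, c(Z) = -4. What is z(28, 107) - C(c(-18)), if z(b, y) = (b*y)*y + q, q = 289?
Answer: 320861 - sqrt(259) ≈ 3.2085e+5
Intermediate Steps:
d(M) = M/2
z(b, y) = 289 + b*y**2 (z(b, y) = (b*y)*y + 289 = b*y**2 + 289 = 289 + b*y**2)
C(H) = sqrt(259) (C(H) = sqrt(251 + ((4*(-4))*(-1))/2) = sqrt(251 + (-16*(-1))/2) = sqrt(251 + (1/2)*16) = sqrt(251 + 8) = sqrt(259))
z(28, 107) - C(c(-18)) = (289 + 28*107**2) - sqrt(259) = (289 + 28*11449) - sqrt(259) = (289 + 320572) - sqrt(259) = 320861 - sqrt(259)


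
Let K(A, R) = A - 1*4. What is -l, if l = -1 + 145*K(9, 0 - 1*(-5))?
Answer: -724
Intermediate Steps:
K(A, R) = -4 + A (K(A, R) = A - 4 = -4 + A)
l = 724 (l = -1 + 145*(-4 + 9) = -1 + 145*5 = -1 + 725 = 724)
-l = -1*724 = -724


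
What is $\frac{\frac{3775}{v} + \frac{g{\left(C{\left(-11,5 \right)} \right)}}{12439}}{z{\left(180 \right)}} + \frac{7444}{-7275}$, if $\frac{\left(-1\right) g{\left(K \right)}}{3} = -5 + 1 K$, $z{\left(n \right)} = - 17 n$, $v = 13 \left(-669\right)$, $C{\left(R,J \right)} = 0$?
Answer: $- \frac{82129926016379}{80276440485150} \approx -1.0231$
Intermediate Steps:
$v = -8697$
$g{\left(K \right)} = 15 - 3 K$ ($g{\left(K \right)} = - 3 \left(-5 + 1 K\right) = - 3 \left(-5 + K\right) = 15 - 3 K$)
$\frac{\frac{3775}{v} + \frac{g{\left(C{\left(-11,5 \right)} \right)}}{12439}}{z{\left(180 \right)}} + \frac{7444}{-7275} = \frac{\frac{3775}{-8697} + \frac{15 - 0}{12439}}{\left(-17\right) 180} + \frac{7444}{-7275} = \frac{3775 \left(- \frac{1}{8697}\right) + \left(15 + 0\right) \frac{1}{12439}}{-3060} + 7444 \left(- \frac{1}{7275}\right) = \left(- \frac{3775}{8697} + 15 \cdot \frac{1}{12439}\right) \left(- \frac{1}{3060}\right) - \frac{7444}{7275} = \left(- \frac{3775}{8697} + \frac{15}{12439}\right) \left(- \frac{1}{3060}\right) - \frac{7444}{7275} = \left(- \frac{46826770}{108181983}\right) \left(- \frac{1}{3060}\right) - \frac{7444}{7275} = \frac{4682677}{33103686798} - \frac{7444}{7275} = - \frac{82129926016379}{80276440485150}$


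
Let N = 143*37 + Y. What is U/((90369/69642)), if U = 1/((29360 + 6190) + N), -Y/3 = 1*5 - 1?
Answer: 7738/409963989 ≈ 1.8875e-5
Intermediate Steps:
Y = -12 (Y = -3*(1*5 - 1) = -3*(5 - 1) = -3*4 = -12)
N = 5279 (N = 143*37 - 12 = 5291 - 12 = 5279)
U = 1/40829 (U = 1/((29360 + 6190) + 5279) = 1/(35550 + 5279) = 1/40829 ≈ 2.4492e-5)
U/((90369/69642)) = 1/(40829*((90369/69642))) = 1/(40829*((90369*(1/69642)))) = 1/(40829*(10041/7738)) = (1/40829)*(7738/10041) = 7738/409963989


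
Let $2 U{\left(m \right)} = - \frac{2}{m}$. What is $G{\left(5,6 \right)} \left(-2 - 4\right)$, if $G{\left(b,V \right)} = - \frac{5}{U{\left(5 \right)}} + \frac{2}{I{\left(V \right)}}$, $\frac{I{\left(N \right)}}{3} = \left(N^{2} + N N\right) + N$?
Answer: $- \frac{5852}{39} \approx -150.05$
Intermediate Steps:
$U{\left(m \right)} = - \frac{1}{m}$ ($U{\left(m \right)} = \frac{\left(-2\right) \frac{1}{m}}{2} = - \frac{1}{m}$)
$I{\left(N \right)} = 3 N + 6 N^{2}$ ($I{\left(N \right)} = 3 \left(\left(N^{2} + N N\right) + N\right) = 3 \left(\left(N^{2} + N^{2}\right) + N\right) = 3 \left(2 N^{2} + N\right) = 3 \left(N + 2 N^{2}\right) = 3 N + 6 N^{2}$)
$G{\left(b,V \right)} = 25 + \frac{2}{3 V \left(1 + 2 V\right)}$ ($G{\left(b,V \right)} = - \frac{5}{\left(-1\right) \frac{1}{5}} + \frac{2}{3 V \left(1 + 2 V\right)} = - \frac{5}{\left(-1\right) \frac{1}{5}} + 2 \frac{1}{3 V \left(1 + 2 V\right)} = - \frac{5}{- \frac{1}{5}} + \frac{2}{3 V \left(1 + 2 V\right)} = \left(-5\right) \left(-5\right) + \frac{2}{3 V \left(1 + 2 V\right)} = 25 + \frac{2}{3 V \left(1 + 2 V\right)}$)
$G{\left(5,6 \right)} \left(-2 - 4\right) = \frac{2 + 75 \cdot 6 \left(1 + 2 \cdot 6\right)}{3 \cdot 6 \left(1 + 2 \cdot 6\right)} \left(-2 - 4\right) = \frac{1}{3} \cdot \frac{1}{6} \frac{1}{1 + 12} \left(2 + 75 \cdot 6 \left(1 + 12\right)\right) \left(-6\right) = \frac{1}{3} \cdot \frac{1}{6} \cdot \frac{1}{13} \left(2 + 75 \cdot 6 \cdot 13\right) \left(-6\right) = \frac{1}{3} \cdot \frac{1}{6} \cdot \frac{1}{13} \left(2 + 5850\right) \left(-6\right) = \frac{1}{3} \cdot \frac{1}{6} \cdot \frac{1}{13} \cdot 5852 \left(-6\right) = \frac{2926}{117} \left(-6\right) = - \frac{5852}{39}$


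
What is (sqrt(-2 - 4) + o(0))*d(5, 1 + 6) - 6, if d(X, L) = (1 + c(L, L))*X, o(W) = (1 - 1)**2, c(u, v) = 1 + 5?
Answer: -6 + 35*I*sqrt(6) ≈ -6.0 + 85.732*I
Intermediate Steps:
c(u, v) = 6
o(W) = 0 (o(W) = 0**2 = 0)
d(X, L) = 7*X (d(X, L) = (1 + 6)*X = 7*X)
(sqrt(-2 - 4) + o(0))*d(5, 1 + 6) - 6 = (sqrt(-2 - 4) + 0)*(7*5) - 6 = (sqrt(-6) + 0)*35 - 6 = (I*sqrt(6) + 0)*35 - 6 = (I*sqrt(6))*35 - 6 = 35*I*sqrt(6) - 6 = -6 + 35*I*sqrt(6)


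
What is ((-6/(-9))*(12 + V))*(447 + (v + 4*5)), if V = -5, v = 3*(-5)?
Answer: 6328/3 ≈ 2109.3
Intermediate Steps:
v = -15
((-6/(-9))*(12 + V))*(447 + (v + 4*5)) = ((-6/(-9))*(12 - 5))*(447 + (-15 + 4*5)) = (-6*(-⅑)*7)*(447 + (-15 + 20)) = ((⅔)*7)*(447 + 5) = (14/3)*452 = 6328/3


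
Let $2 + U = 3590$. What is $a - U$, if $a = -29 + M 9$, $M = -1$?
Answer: $-3626$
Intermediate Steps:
$U = 3588$ ($U = -2 + 3590 = 3588$)
$a = -38$ ($a = -29 - 9 = -38$)
$a - U = -38 - 3588 = -3626$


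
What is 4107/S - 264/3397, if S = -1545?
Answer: -4786453/1749455 ≈ -2.7360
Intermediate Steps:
4107/S - 264/3397 = 4107/(-1545) - 264/3397 = 4107*(-1/1545) - 264*1/3397 = -1369/515 - 264/3397 = -4786453/1749455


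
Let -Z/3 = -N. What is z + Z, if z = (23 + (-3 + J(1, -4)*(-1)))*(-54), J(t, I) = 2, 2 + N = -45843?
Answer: -138507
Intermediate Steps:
N = -45845 (N = -2 - 45843 = -45845)
Z = -137535 (Z = -(-3)*(-45845) = -3*45845 = -137535)
z = -972 (z = (23 + (-3 + 2*(-1)))*(-54) = (23 + (-3 - 2))*(-54) = (23 - 5)*(-54) = 18*(-54) = -972)
z + Z = -972 - 137535 = -138507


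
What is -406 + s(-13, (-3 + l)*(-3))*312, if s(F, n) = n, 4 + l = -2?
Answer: 8018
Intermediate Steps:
l = -6 (l = -4 - 2 = -6)
-406 + s(-13, (-3 + l)*(-3))*312 = -406 + ((-3 - 6)*(-3))*312 = -406 - 9*(-3)*312 = -406 + 27*312 = -406 + 8424 = 8018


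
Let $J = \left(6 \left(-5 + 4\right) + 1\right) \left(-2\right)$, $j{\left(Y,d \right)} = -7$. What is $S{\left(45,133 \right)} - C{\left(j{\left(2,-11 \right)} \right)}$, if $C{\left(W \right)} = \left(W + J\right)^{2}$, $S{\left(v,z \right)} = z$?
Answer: $124$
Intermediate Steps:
$J = 10$ ($J = \left(6 \left(-1\right) + 1\right) \left(-2\right) = \left(-6 + 1\right) \left(-2\right) = \left(-5\right) \left(-2\right) = 10$)
$C{\left(W \right)} = \left(10 + W\right)^{2}$ ($C{\left(W \right)} = \left(W + 10\right)^{2} = \left(10 + W\right)^{2}$)
$S{\left(45,133 \right)} - C{\left(j{\left(2,-11 \right)} \right)} = 133 - \left(10 - 7\right)^{2} = 133 - 3^{2} = 133 - 9 = 124$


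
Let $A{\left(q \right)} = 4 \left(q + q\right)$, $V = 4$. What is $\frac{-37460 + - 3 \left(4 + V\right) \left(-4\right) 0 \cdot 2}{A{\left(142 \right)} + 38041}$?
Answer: $- \frac{37460}{39177} \approx -0.95617$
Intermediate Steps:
$A{\left(q \right)} = 8 q$ ($A{\left(q \right)} = 4 \cdot 2 q = 8 q$)
$\frac{-37460 + - 3 \left(4 + V\right) \left(-4\right) 0 \cdot 2}{A{\left(142 \right)} + 38041} = \frac{-37460 + - 3 \left(4 + 4\right) \left(-4\right) 0 \cdot 2}{8 \cdot 142 + 38041} = \frac{-37460 + \left(-3\right) 8 \cdot 0 \cdot 2}{1136 + 38041} = \frac{-37460 - 0}{39177} = \left(-37460 + 0\right) \frac{1}{39177} = \left(-37460\right) \frac{1}{39177} = - \frac{37460}{39177}$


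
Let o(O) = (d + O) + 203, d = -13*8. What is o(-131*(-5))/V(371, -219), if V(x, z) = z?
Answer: -754/219 ≈ -3.4429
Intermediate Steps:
d = -104
o(O) = 99 + O (o(O) = (-104 + O) + 203 = 99 + O)
o(-131*(-5))/V(371, -219) = (99 - 131*(-5))/(-219) = (99 + 655)*(-1/219) = 754*(-1/219) = -754/219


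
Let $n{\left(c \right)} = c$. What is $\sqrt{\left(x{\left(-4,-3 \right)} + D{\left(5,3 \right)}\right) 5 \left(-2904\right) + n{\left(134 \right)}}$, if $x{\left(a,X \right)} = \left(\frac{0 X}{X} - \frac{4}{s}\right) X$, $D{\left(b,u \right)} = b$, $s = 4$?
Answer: $i \sqrt{116026} \approx 340.63 i$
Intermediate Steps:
$x{\left(a,X \right)} = - X$ ($x{\left(a,X \right)} = \left(\frac{0 X}{X} - \frac{4}{4}\right) X = \left(\frac{0}{X} - 1\right) X = \left(0 - 1\right) X = - X$)
$\sqrt{\left(x{\left(-4,-3 \right)} + D{\left(5,3 \right)}\right) 5 \left(-2904\right) + n{\left(134 \right)}} = \sqrt{\left(\left(-1\right) \left(-3\right) + 5\right) 5 \left(-2904\right) + 134} = \sqrt{\left(3 + 5\right) 5 \left(-2904\right) + 134} = \sqrt{8 \cdot 5 \left(-2904\right) + 134} = \sqrt{40 \left(-2904\right) + 134} = \sqrt{-116160 + 134} = \sqrt{-116026} = i \sqrt{116026}$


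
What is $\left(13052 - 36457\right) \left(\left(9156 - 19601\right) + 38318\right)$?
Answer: $-652367565$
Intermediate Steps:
$\left(13052 - 36457\right) \left(\left(9156 - 19601\right) + 38318\right) = - 23405 \left(\left(9156 - 19601\right) + 38318\right) = - 23405 \left(-10445 + 38318\right) = \left(-23405\right) 27873 = -652367565$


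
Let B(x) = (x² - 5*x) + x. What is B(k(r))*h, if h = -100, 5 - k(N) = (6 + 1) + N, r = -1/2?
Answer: -825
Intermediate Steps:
r = -½ (r = -1*½ = -½ ≈ -0.50000)
k(N) = -2 - N (k(N) = 5 - ((6 + 1) + N) = 5 - (7 + N) = 5 + (-7 - N) = -2 - N)
B(x) = x² - 4*x
B(k(r))*h = ((-2 - 1*(-½))*(-4 + (-2 - 1*(-½))))*(-100) = ((-2 + ½)*(-4 + (-2 + ½)))*(-100) = -3*(-4 - 3/2)/2*(-100) = -3/2*(-11/2)*(-100) = (33/4)*(-100) = -825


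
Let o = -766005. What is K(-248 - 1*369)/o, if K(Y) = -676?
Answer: 676/766005 ≈ 0.00088250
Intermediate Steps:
K(-248 - 1*369)/o = -676/(-766005) = -676*(-1/766005) = 676/766005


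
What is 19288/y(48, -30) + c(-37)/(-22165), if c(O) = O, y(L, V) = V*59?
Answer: -42745303/3923205 ≈ -10.896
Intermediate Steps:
y(L, V) = 59*V
19288/y(48, -30) + c(-37)/(-22165) = 19288/((59*(-30))) - 37/(-22165) = 19288/(-1770) - 37*(-1/22165) = 19288*(-1/1770) + 37/22165 = -9644/885 + 37/22165 = -42745303/3923205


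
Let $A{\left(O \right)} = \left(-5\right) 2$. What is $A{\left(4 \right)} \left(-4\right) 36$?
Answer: $1440$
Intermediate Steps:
$A{\left(O \right)} = -10$
$A{\left(4 \right)} \left(-4\right) 36 = \left(-10\right) \left(-4\right) 36 = 40 \cdot 36 = 1440$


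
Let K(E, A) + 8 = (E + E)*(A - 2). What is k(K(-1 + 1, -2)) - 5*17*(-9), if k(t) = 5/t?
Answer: 6115/8 ≈ 764.38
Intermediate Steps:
K(E, A) = -8 + 2*E*(-2 + A) (K(E, A) = -8 + (E + E)*(A - 2) = -8 + (2*E)*(-2 + A) = -8 + 2*E*(-2 + A))
k(K(-1 + 1, -2)) - 5*17*(-9) = 5/(-8 - 4*(-1 + 1) + 2*(-2)*(-1 + 1)) - 5*17*(-9) = 5/(-8 - 4*0 + 2*(-2)*0) - 85*(-9) = 5/(-8 + 0 + 0) + 765 = 5/(-8) + 765 = 5*(-1/8) + 765 = -5/8 + 765 = 6115/8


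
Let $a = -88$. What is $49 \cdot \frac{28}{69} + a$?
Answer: $- \frac{4700}{69} \approx -68.116$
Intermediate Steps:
$49 \cdot \frac{28}{69} + a = 49 \cdot \frac{28}{69} - 88 = \frac{1372}{69} - 88 = - \frac{4700}{69}$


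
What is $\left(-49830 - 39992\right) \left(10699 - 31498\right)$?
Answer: $1868207778$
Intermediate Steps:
$\left(-49830 - 39992\right) \left(10699 - 31498\right) = \left(-89822\right) \left(-20799\right) = 1868207778$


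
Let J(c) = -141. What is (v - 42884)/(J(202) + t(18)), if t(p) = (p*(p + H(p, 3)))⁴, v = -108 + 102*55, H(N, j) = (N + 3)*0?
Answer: -37382/11019960435 ≈ -3.3922e-6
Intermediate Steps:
H(N, j) = 0 (H(N, j) = (3 + N)*0 = 0)
v = 5502 (v = -108 + 5610 = 5502)
t(p) = p⁸ (t(p) = (p*(p + 0))⁴ = (p*p)⁴ = (p²)⁴ = p⁸)
(v - 42884)/(J(202) + t(18)) = (5502 - 42884)/(-141 + 18⁸) = -37382/(-141 + 11019960576) = -37382/11019960435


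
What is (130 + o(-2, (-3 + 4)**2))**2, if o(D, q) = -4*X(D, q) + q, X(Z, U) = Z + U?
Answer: 18225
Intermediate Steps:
X(Z, U) = U + Z
o(D, q) = -4*D - 3*q (o(D, q) = -4*(q + D) + q = -4*(D + q) + q = (-4*D - 4*q) + q = -4*D - 3*q)
(130 + o(-2, (-3 + 4)**2))**2 = (130 + (-4*(-2) - 3*(-3 + 4)**2))**2 = (130 + (8 - 3*1**2))**2 = (130 + (8 - 3*1))**2 = (130 + (8 - 3))**2 = (130 + 5)**2 = 135**2 = 18225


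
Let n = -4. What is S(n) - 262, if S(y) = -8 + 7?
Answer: -263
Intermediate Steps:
S(y) = -1
S(n) - 262 = -1 - 262 = -263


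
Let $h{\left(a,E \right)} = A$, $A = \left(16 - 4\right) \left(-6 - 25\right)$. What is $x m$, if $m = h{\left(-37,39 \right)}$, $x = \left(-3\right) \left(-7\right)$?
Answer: $-7812$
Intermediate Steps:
$x = 21$
$A = -372$ ($A = 12 \left(-31\right) = -372$)
$h{\left(a,E \right)} = -372$
$m = -372$
$x m = 21 \left(-372\right) = -7812$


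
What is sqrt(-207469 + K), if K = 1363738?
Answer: sqrt(1156269) ≈ 1075.3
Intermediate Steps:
sqrt(-207469 + K) = sqrt(-207469 + 1363738) = sqrt(1156269)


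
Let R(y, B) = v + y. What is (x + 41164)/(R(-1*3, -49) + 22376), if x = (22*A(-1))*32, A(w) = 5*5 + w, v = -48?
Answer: 11612/4465 ≈ 2.6007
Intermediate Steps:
A(w) = 25 + w
x = 16896 (x = (22*(25 - 1))*32 = (22*24)*32 = 528*32 = 16896)
R(y, B) = -48 + y
(x + 41164)/(R(-1*3, -49) + 22376) = (16896 + 41164)/((-48 - 1*3) + 22376) = 58060/((-48 - 3) + 22376) = 58060/(-51 + 22376) = 58060/22325 = 58060*(1/22325) = 11612/4465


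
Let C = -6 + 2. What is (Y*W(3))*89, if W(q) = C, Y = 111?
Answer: -39516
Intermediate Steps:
C = -4
W(q) = -4
(Y*W(3))*89 = (111*(-4))*89 = -444*89 = -39516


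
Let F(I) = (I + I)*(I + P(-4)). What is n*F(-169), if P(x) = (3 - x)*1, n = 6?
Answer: 328536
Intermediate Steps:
P(x) = 3 - x
F(I) = 2*I*(7 + I) (F(I) = (I + I)*(I + (3 - 1*(-4))) = (2*I)*(I + (3 + 4)) = (2*I)*(I + 7) = (2*I)*(7 + I) = 2*I*(7 + I))
n*F(-169) = 6*(2*(-169)*(7 - 169)) = 6*(2*(-169)*(-162)) = 6*54756 = 328536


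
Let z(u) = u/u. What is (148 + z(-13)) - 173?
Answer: -24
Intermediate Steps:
z(u) = 1
(148 + z(-13)) - 173 = (148 + 1) - 173 = 149 - 173 = -24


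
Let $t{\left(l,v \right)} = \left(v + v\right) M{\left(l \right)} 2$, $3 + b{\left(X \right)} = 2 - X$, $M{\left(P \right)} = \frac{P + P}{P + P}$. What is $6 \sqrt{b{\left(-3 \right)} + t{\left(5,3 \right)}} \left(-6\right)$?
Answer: $- 36 \sqrt{14} \approx -134.7$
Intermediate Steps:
$M{\left(P \right)} = 1$ ($M{\left(P \right)} = \frac{2 P}{2 P} = 2 P \frac{1}{2 P} = 1$)
$b{\left(X \right)} = -1 - X$ ($b{\left(X \right)} = -3 - \left(-2 + X\right) = -1 - X$)
$t{\left(l,v \right)} = 4 v$ ($t{\left(l,v \right)} = \left(v + v\right) 1 \cdot 2 = 2 v 1 \cdot 2 = 2 v 2 = 4 v$)
$6 \sqrt{b{\left(-3 \right)} + t{\left(5,3 \right)}} \left(-6\right) = 6 \sqrt{\left(-1 - -3\right) + 4 \cdot 3} \left(-6\right) = 6 \sqrt{\left(-1 + 3\right) + 12} \left(-6\right) = 6 \sqrt{2 + 12} \left(-6\right) = 6 \sqrt{14} \left(-6\right) = - 36 \sqrt{14}$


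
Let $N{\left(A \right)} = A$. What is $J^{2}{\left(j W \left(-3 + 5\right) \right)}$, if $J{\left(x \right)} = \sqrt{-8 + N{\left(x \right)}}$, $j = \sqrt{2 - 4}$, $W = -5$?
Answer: $-8 - 10 i \sqrt{2} \approx -8.0 - 14.142 i$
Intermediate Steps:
$j = i \sqrt{2}$ ($j = \sqrt{-2} = i \sqrt{2} \approx 1.4142 i$)
$J{\left(x \right)} = \sqrt{-8 + x}$
$J^{2}{\left(j W \left(-3 + 5\right) \right)} = \left(\sqrt{-8 + i \sqrt{2} \left(- 5 \left(-3 + 5\right)\right)}\right)^{2} = \left(\sqrt{-8 + i \sqrt{2} \left(\left(-5\right) 2\right)}\right)^{2} = \left(\sqrt{-8 + i \sqrt{2} \left(-10\right)}\right)^{2} = \left(\sqrt{-8 - 10 i \sqrt{2}}\right)^{2} = -8 - 10 i \sqrt{2}$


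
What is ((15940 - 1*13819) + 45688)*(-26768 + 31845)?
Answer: 242726293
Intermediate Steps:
((15940 - 1*13819) + 45688)*(-26768 + 31845) = ((15940 - 13819) + 45688)*5077 = (2121 + 45688)*5077 = 47809*5077 = 242726293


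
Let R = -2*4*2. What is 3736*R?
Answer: -59776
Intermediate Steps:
R = -16 (R = -8*2 = -16)
3736*R = 3736*(-16) = -59776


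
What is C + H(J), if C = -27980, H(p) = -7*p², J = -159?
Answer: -204947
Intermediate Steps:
C + H(J) = -27980 - 7*(-159)² = -27980 - 7*25281 = -27980 - 176967 = -204947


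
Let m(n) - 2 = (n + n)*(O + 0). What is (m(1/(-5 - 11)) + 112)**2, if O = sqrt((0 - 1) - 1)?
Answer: (912 - I*sqrt(2))**2/64 ≈ 12996.0 - 40.305*I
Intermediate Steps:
O = I*sqrt(2) (O = sqrt(-1 - 1) = sqrt(-2) = I*sqrt(2) ≈ 1.4142*I)
m(n) = 2 + 2*I*n*sqrt(2) (m(n) = 2 + (n + n)*(I*sqrt(2) + 0) = 2 + (2*n)*(I*sqrt(2)) = 2 + 2*I*n*sqrt(2))
(m(1/(-5 - 11)) + 112)**2 = ((2 + 2*I*sqrt(2)/(-5 - 11)) + 112)**2 = ((2 + 2*I*sqrt(2)/(-16)) + 112)**2 = ((2 + 2*I*(-1/16)*sqrt(2)) + 112)**2 = ((2 - I*sqrt(2)/8) + 112)**2 = (114 - I*sqrt(2)/8)**2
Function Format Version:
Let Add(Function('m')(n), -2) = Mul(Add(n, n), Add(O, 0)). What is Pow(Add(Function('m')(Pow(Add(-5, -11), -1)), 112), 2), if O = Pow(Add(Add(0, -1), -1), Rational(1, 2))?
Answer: Mul(Rational(1, 64), Pow(Add(912, Mul(-1, I, Pow(2, Rational(1, 2)))), 2)) ≈ Add(12996., Mul(-40.305, I))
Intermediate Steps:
O = Mul(I, Pow(2, Rational(1, 2))) (O = Pow(Add(-1, -1), Rational(1, 2)) = Pow(-2, Rational(1, 2)) = Mul(I, Pow(2, Rational(1, 2))) ≈ Mul(1.4142, I))
Function('m')(n) = Add(2, Mul(2, I, n, Pow(2, Rational(1, 2)))) (Function('m')(n) = Add(2, Mul(Add(n, n), Add(Mul(I, Pow(2, Rational(1, 2))), 0))) = Add(2, Mul(Mul(2, n), Mul(I, Pow(2, Rational(1, 2))))) = Add(2, Mul(2, I, n, Pow(2, Rational(1, 2)))))
Pow(Add(Function('m')(Pow(Add(-5, -11), -1)), 112), 2) = Pow(Add(Add(2, Mul(2, I, Pow(Add(-5, -11), -1), Pow(2, Rational(1, 2)))), 112), 2) = Pow(Add(Add(2, Mul(2, I, Pow(-16, -1), Pow(2, Rational(1, 2)))), 112), 2) = Pow(Add(Add(2, Mul(2, I, Rational(-1, 16), Pow(2, Rational(1, 2)))), 112), 2) = Pow(Add(Add(2, Mul(Rational(-1, 8), I, Pow(2, Rational(1, 2)))), 112), 2) = Pow(Add(114, Mul(Rational(-1, 8), I, Pow(2, Rational(1, 2)))), 2)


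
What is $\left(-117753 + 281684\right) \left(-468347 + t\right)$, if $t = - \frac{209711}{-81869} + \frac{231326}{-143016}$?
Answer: $- \frac{449471410249352504593}{5854288452} \approx -7.6776 \cdot 10^{10}$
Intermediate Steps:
$t = \frac{5526800041}{5854288452}$ ($t = \left(-209711\right) \left(- \frac{1}{81869}\right) + 231326 \left(- \frac{1}{143016}\right) = \frac{209711}{81869} - \frac{115663}{71508} = \frac{5526800041}{5854288452} \approx 0.94406$)
$\left(-117753 + 281684\right) \left(-468347 + t\right) = \left(-117753 + 281684\right) \left(-468347 + \frac{5526800041}{5854288452}\right) = 163931 \left(- \frac{2741832906828803}{5854288452}\right) = - \frac{449471410249352504593}{5854288452}$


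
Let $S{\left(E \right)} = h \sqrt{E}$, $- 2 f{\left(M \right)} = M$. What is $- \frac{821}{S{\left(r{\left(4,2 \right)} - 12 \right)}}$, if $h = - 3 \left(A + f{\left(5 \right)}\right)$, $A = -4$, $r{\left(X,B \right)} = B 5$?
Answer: $\frac{821 i \sqrt{2}}{39} \approx 29.771 i$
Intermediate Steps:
$r{\left(X,B \right)} = 5 B$
$f{\left(M \right)} = - \frac{M}{2}$
$h = \frac{39}{2}$ ($h = - 3 \left(-4 - \frac{5}{2}\right) = \left(-3\right) \left(- \frac{13}{2}\right) = \frac{39}{2} \approx 19.5$)
$S{\left(E \right)} = \frac{39 \sqrt{E}}{2}$
$- \frac{821}{S{\left(r{\left(4,2 \right)} - 12 \right)}} = - \frac{821}{\frac{39}{2} \sqrt{5 \cdot 2 - 12}} = - \frac{821}{\frac{39}{2} \sqrt{10 - 12}} = - \frac{821}{\frac{39}{2} \sqrt{-2}} = - \frac{821}{\frac{39}{2} i \sqrt{2}} = - 821 \left(- \frac{i \sqrt{2}}{39}\right) = \frac{821 i \sqrt{2}}{39}$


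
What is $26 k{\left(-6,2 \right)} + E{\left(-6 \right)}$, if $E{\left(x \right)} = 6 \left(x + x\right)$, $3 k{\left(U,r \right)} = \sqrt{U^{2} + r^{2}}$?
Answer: $-72 + \frac{52 \sqrt{10}}{3} \approx -17.187$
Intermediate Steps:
$k{\left(U,r \right)} = \frac{\sqrt{U^{2} + r^{2}}}{3}$
$E{\left(x \right)} = 12 x$ ($E{\left(x \right)} = 6 \cdot 2 x = 12 x$)
$26 k{\left(-6,2 \right)} + E{\left(-6 \right)} = 26 \frac{\sqrt{\left(-6\right)^{2} + 2^{2}}}{3} + 12 \left(-6\right) = 26 \frac{\sqrt{36 + 4}}{3} - 72 = 26 \frac{\sqrt{40}}{3} - 72 = 26 \frac{2 \sqrt{10}}{3} - 72 = \frac{52 \sqrt{10}}{3} - 72 = -72 + \frac{52 \sqrt{10}}{3}$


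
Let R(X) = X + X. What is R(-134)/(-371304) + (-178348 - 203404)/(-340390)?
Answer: 17729658641/15798521070 ≈ 1.1222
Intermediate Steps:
R(X) = 2*X
R(-134)/(-371304) + (-178348 - 203404)/(-340390) = (2*(-134))/(-371304) + (-178348 - 203404)/(-340390) = -268*(-1/371304) - 381752*(-1/340390) = 67/92826 + 190876/170195 = 17729658641/15798521070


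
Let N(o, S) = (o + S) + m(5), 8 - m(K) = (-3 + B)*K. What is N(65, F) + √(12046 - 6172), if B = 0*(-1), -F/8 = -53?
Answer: 512 + √5874 ≈ 588.64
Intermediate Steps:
F = 424 (F = -8*(-53) = 424)
B = 0
m(K) = 8 + 3*K (m(K) = 8 - (-3 + 0)*K = 8 - (-3)*K = 8 + 3*K)
N(o, S) = 23 + S + o (N(o, S) = (o + S) + (8 + 3*5) = (S + o) + (8 + 15) = (S + o) + 23 = 23 + S + o)
N(65, F) + √(12046 - 6172) = (23 + 424 + 65) + √(12046 - 6172) = 512 + √5874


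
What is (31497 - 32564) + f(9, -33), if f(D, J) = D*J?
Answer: -1364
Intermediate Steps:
(31497 - 32564) + f(9, -33) = (31497 - 32564) + 9*(-33) = -1067 - 297 = -1364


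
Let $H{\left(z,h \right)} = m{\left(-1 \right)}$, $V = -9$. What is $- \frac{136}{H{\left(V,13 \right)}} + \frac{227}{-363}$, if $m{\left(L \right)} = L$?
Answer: $\frac{49141}{363} \approx 135.37$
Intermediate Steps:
$H{\left(z,h \right)} = -1$
$- \frac{136}{H{\left(V,13 \right)}} + \frac{227}{-363} = - \frac{136}{-1} + \frac{227}{-363} = \left(-136\right) \left(-1\right) + 227 \left(- \frac{1}{363}\right) = 136 - \frac{227}{363} = \frac{49141}{363}$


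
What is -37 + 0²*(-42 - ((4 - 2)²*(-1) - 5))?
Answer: -37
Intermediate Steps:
-37 + 0²*(-42 - ((4 - 2)²*(-1) - 5)) = -37 + 0*(-42 - (2²*(-1) - 5)) = -37 + 0*(-42 - (4*(-1) - 5)) = -37 + 0*(-42 - (-4 - 5)) = -37 + 0*(-42 - 1*(-9)) = -37 + 0*(-42 + 9) = -37 + 0*(-33) = -37 + 0 = -37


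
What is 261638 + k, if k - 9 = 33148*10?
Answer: 593127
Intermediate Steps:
k = 331489 (k = 9 + 33148*10 = 9 + 331480 = 331489)
261638 + k = 261638 + 331489 = 593127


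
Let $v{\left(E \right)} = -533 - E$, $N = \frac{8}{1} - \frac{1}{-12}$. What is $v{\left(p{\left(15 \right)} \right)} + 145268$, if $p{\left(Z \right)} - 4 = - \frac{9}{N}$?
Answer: $\frac{14039015}{97} \approx 1.4473 \cdot 10^{5}$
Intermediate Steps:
$N = \frac{97}{12}$ ($N = 8 \cdot 1 - - \frac{1}{12} = 8 + \frac{1}{12} = \frac{97}{12} \approx 8.0833$)
$p{\left(Z \right)} = \frac{280}{97}$ ($p{\left(Z \right)} = 4 - \frac{9}{\frac{97}{12}} = 4 - \frac{108}{97} = \frac{280}{97}$)
$v{\left(p{\left(15 \right)} \right)} + 145268 = \left(-533 - \frac{280}{97}\right) + 145268 = - \frac{51981}{97} + 145268 = \frac{14039015}{97}$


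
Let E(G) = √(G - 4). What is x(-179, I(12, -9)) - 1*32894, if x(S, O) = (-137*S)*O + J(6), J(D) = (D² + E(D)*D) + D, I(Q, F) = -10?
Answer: -278082 + 6*√2 ≈ -2.7807e+5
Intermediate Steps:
E(G) = √(-4 + G)
J(D) = D + D² + D*√(-4 + D) (J(D) = (D² + √(-4 + D)*D) + D = (D² + D*√(-4 + D)) + D = D + D² + D*√(-4 + D))
x(S, O) = 42 + 6*√2 - 137*O*S (x(S, O) = (-137*S)*O + 6*(1 + 6 + √(-4 + 6)) = -137*O*S + 6*(1 + 6 + √2) = -137*O*S + 6*(7 + √2) = -137*O*S + (42 + 6*√2) = 42 + 6*√2 - 137*O*S)
x(-179, I(12, -9)) - 1*32894 = (42 + 6*√2 - 137*(-10)*(-179)) - 1*32894 = (42 + 6*√2 - 245230) - 32894 = (-245188 + 6*√2) - 32894 = -278082 + 6*√2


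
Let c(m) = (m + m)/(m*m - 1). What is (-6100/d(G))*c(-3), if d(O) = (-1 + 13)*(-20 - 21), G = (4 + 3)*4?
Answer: -1525/164 ≈ -9.2988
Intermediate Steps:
c(m) = 2*m/(-1 + m²) (c(m) = (2*m)/(m² - 1) = (2*m)/(-1 + m²) = 2*m/(-1 + m²))
G = 28 (G = 7*4 = 28)
d(O) = -492 (d(O) = 12*(-41) = -492)
(-6100/d(G))*c(-3) = (-6100/(-492))*(2*(-3)/(-1 + (-3)²)) = (-6100*(-1/492))*(2*(-3)/(-1 + 9)) = 1525*(2*(-3)/8)/123 = 1525*(2*(-3)*(⅛))/123 = (1525/123)*(-¾) = -1525/164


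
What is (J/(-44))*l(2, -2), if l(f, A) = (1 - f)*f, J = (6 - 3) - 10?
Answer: -7/22 ≈ -0.31818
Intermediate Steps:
J = -7 (J = 3 - 10 = -7)
l(f, A) = f*(1 - f)
(J/(-44))*l(2, -2) = (-7/(-44))*(2*(1 - 1*2)) = (-1/44*(-7))*(2*(1 - 2)) = 7*(2*(-1))/44 = (7/44)*(-2) = -7/22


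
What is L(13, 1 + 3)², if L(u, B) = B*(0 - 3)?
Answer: 144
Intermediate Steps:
L(u, B) = -3*B (L(u, B) = B*(-3) = -3*B)
L(13, 1 + 3)² = (-3*(1 + 3))² = (-3*4)² = (-12)² = 144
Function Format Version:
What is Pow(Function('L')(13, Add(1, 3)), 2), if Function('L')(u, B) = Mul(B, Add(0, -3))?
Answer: 144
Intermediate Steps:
Function('L')(u, B) = Mul(-3, B) (Function('L')(u, B) = Mul(B, -3) = Mul(-3, B))
Pow(Function('L')(13, Add(1, 3)), 2) = Pow(Mul(-3, Add(1, 3)), 2) = Pow(Mul(-3, 4), 2) = Pow(-12, 2) = 144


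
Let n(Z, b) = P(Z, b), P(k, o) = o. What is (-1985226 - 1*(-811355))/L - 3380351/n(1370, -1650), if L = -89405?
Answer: 60831433661/29503650 ≈ 2061.8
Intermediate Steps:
n(Z, b) = b
(-1985226 - 1*(-811355))/L - 3380351/n(1370, -1650) = (-1985226 - 1*(-811355))/(-89405) - 3380351/(-1650) = (-1985226 + 811355)*(-1/89405) - 3380351*(-1/1650) = -1173871*(-1/89405) + 3380351/1650 = 1173871/89405 + 3380351/1650 = 60831433661/29503650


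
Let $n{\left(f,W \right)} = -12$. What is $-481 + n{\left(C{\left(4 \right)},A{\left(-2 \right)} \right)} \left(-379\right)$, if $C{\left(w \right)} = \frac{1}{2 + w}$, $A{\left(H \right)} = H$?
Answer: $4067$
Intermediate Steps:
$-481 + n{\left(C{\left(4 \right)},A{\left(-2 \right)} \right)} \left(-379\right) = -481 - -4548 = -481 + 4548 = 4067$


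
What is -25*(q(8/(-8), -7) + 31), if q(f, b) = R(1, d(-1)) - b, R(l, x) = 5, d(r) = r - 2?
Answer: -1075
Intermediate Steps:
d(r) = -2 + r
q(f, b) = 5 - b
-25*(q(8/(-8), -7) + 31) = -25*((5 - 1*(-7)) + 31) = -25*((5 + 7) + 31) = -25*(12 + 31) = -25*43 = -1075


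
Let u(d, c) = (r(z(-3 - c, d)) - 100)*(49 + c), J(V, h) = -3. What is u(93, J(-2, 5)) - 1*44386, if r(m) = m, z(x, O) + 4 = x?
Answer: -49170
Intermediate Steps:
z(x, O) = -4 + x
u(d, c) = (-107 - c)*(49 + c) (u(d, c) = ((-4 + (-3 - c)) - 100)*(49 + c) = ((-7 - c) - 100)*(49 + c) = (-107 - c)*(49 + c))
u(93, J(-2, 5)) - 1*44386 = (-5243 - 1*(-3)² - 156*(-3)) - 1*44386 = (-5243 - 1*9 + 468) - 44386 = (-5243 - 9 + 468) - 44386 = -4784 - 44386 = -49170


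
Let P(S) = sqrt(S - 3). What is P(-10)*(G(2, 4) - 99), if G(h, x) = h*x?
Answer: -91*I*sqrt(13) ≈ -328.1*I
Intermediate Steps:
P(S) = sqrt(-3 + S)
P(-10)*(G(2, 4) - 99) = sqrt(-3 - 10)*(2*4 - 99) = sqrt(-13)*(8 - 99) = (I*sqrt(13))*(-91) = -91*I*sqrt(13)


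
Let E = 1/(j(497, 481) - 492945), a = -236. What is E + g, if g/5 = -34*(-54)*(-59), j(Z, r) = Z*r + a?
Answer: -137638640881/254124 ≈ -5.4162e+5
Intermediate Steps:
j(Z, r) = -236 + Z*r (j(Z, r) = Z*r - 236 = -236 + Z*r)
E = -1/254124 (E = 1/((-236 + 497*481) - 492945) = 1/((-236 + 239057) - 492945) = 1/(238821 - 492945) = 1/(-254124) = -1/254124 ≈ -3.9351e-6)
g = -541620 (g = 5*(-34*(-54)*(-59)) = 5*(1836*(-59)) = 5*(-108324) = -541620)
E + g = -1/254124 - 541620 = -137638640881/254124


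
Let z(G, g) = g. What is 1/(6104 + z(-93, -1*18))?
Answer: 1/6086 ≈ 0.00016431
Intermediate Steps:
1/(6104 + z(-93, -1*18)) = 1/(6104 - 1*18) = 1/(6104 - 18) = 1/6086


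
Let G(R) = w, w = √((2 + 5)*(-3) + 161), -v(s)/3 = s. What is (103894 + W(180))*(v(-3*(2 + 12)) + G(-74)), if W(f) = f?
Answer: 13113324 + 208148*√35 ≈ 1.4345e+7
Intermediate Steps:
v(s) = -3*s
w = 2*√35 (w = √(7*(-3) + 161) = √(-21 + 161) = √140 = 2*√35 ≈ 11.832)
G(R) = 2*√35
(103894 + W(180))*(v(-3*(2 + 12)) + G(-74)) = (103894 + 180)*(-(-9)*(2 + 12) + 2*√35) = 104074*(-(-9)*14 + 2*√35) = 104074*(-3*(-42) + 2*√35) = 104074*(126 + 2*√35) = 13113324 + 208148*√35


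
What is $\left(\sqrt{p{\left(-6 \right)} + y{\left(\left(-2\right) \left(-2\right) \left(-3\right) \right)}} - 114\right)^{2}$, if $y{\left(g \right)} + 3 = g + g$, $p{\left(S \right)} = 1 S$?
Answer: $\left(114 - i \sqrt{33}\right)^{2} \approx 12963.0 - 1309.8 i$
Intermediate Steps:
$p{\left(S \right)} = S$
$y{\left(g \right)} = -3 + 2 g$ ($y{\left(g \right)} = -3 + \left(g + g\right) = -3 + 2 g$)
$\left(\sqrt{p{\left(-6 \right)} + y{\left(\left(-2\right) \left(-2\right) \left(-3\right) \right)}} - 114\right)^{2} = \left(\sqrt{-6 + \left(-3 + 2 \left(-2\right) \left(-2\right) \left(-3\right)\right)} - 114\right)^{2} = \left(\sqrt{-6 + \left(-3 + 2 \cdot 4 \left(-3\right)\right)} - 114\right)^{2} = \left(\sqrt{-6 + \left(-3 + 2 \left(-12\right)\right)} - 114\right)^{2} = \left(\sqrt{-6 - 27} - 114\right)^{2} = \left(\sqrt{-33} - 114\right)^{2} = \left(i \sqrt{33} - 114\right)^{2} = \left(-114 + i \sqrt{33}\right)^{2}$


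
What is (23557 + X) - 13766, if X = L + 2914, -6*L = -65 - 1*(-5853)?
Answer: 35221/3 ≈ 11740.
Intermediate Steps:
L = -2894/3 (L = -(-65 - 1*(-5853))/6 = -(-65 + 5853)/6 = -1/6*5788 = -2894/3 ≈ -964.67)
X = 5848/3 (X = -2894/3 + 2914 = 5848/3 ≈ 1949.3)
(23557 + X) - 13766 = (23557 + 5848/3) - 13766 = 76519/3 - 13766 = 35221/3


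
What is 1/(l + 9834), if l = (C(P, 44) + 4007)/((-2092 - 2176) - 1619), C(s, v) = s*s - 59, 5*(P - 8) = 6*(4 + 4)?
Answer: 147175/1447212506 ≈ 0.00010170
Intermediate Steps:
P = 88/5 (P = 8 + (6*(4 + 4))/5 = 8 + (6*8)/5 = 8 + (⅕)*48 = 8 + 48/5 = 88/5 ≈ 17.600)
C(s, v) = -59 + s² (C(s, v) = s² - 59 = -59 + s²)
l = -106444/147175 (l = ((-59 + (88/5)²) + 4007)/((-2092 - 2176) - 1619) = ((-59 + 7744/25) + 4007)/(-4268 - 1619) = (6269/25 + 4007)/(-5887) = (106444/25)*(-1/5887) = -106444/147175 ≈ -0.72325)
1/(l + 9834) = 1/(-106444/147175 + 9834) = 1/(1447212506/147175) = 147175/1447212506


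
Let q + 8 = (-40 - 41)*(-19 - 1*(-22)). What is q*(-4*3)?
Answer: 3012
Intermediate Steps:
q = -251 (q = -8 + (-40 - 41)*(-19 - 1*(-22)) = -8 - 81*(-19 + 22) = -8 - 81*3 = -8 - 243 = -251)
q*(-4*3) = -(-1004)*3 = -251*(-12) = 3012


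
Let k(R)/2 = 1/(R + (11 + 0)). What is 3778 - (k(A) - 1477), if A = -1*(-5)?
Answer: 42039/8 ≈ 5254.9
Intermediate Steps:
A = 5
k(R) = 2/(11 + R) (k(R) = 2/(R + (11 + 0)) = 2/(R + 11) = 2/(11 + R))
3778 - (k(A) - 1477) = 3778 - (2/(11 + 5) - 1477) = 3778 - (2/16 - 1477) = 3778 - (2*(1/16) - 1477) = 3778 - (⅛ - 1477) = 3778 - 1*(-11815/8) = 3778 + 11815/8 = 42039/8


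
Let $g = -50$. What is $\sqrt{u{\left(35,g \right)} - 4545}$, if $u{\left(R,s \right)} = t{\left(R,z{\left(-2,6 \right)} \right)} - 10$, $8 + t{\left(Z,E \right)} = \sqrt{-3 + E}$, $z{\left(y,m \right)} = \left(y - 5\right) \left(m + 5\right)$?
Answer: $\sqrt{-4563 + 4 i \sqrt{5}} \approx 0.0662 + 67.55 i$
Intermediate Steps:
$z{\left(y,m \right)} = \left(-5 + y\right) \left(5 + m\right)$
$t{\left(Z,E \right)} = -8 + \sqrt{-3 + E}$
$u{\left(R,s \right)} = -18 + 4 i \sqrt{5}$ ($u{\left(R,s \right)} = \left(-8 + \sqrt{-3 + \left(-25 - 30 + 5 \left(-2\right) + 6 \left(-2\right)\right)}\right) - 10 = \left(-8 + \sqrt{-3 - 77}\right) - 10 = \left(-8 + \sqrt{-80}\right) - 10 = \left(-8 + 4 i \sqrt{5}\right) - 10 = -18 + 4 i \sqrt{5}$)
$\sqrt{u{\left(35,g \right)} - 4545} = \sqrt{\left(-18 + 4 i \sqrt{5}\right) - 4545} = \sqrt{-4563 + 4 i \sqrt{5}}$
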